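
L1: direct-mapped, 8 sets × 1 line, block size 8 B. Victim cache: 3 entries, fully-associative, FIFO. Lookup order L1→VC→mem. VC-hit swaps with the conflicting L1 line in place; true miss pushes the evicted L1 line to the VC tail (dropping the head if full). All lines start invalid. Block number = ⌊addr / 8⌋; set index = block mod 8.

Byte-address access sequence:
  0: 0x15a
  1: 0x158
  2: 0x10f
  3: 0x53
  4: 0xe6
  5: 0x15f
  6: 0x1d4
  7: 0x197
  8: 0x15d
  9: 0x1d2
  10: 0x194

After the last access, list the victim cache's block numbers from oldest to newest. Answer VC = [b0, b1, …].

#0 0x15a→b43/s3 MISS; vc=[]
#1 0x158→b43/s3 L1-HIT; vc=[]
#2 0x10f→b33/s1 MISS; vc=[]
#3 0x53→b10/s2 MISS; vc=[]
#4 0xe6→b28/s4 MISS; vc=[]
#5 0x15f→b43/s3 L1-HIT; vc=[]
#6 0x1d4→b58/s2 MISS; vc=[10]
#7 0x197→b50/s2 MISS; vc=[10,58]
#8 0x15d→b43/s3 L1-HIT; vc=[10,58]
#9 0x1d2→b58/s2 VC-HIT; vc=[10,50]
#10 0x194→b50/s2 VC-HIT; vc=[10,58]

VC = [10, 58]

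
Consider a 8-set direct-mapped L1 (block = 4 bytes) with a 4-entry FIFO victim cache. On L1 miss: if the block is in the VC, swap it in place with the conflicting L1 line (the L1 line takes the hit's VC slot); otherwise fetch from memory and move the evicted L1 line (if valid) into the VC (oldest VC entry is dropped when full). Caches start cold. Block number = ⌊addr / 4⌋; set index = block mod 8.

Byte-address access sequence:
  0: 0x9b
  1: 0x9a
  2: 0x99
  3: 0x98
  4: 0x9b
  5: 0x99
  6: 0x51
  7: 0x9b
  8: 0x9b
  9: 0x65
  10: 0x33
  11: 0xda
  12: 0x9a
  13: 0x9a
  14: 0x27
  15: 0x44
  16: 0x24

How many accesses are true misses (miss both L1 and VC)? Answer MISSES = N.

MISSES = 7

#0 0x9b→b38/s6 MISS; vc=[]
#1 0x9a→b38/s6 L1-HIT; vc=[]
#2 0x99→b38/s6 L1-HIT; vc=[]
#3 0x98→b38/s6 L1-HIT; vc=[]
#4 0x9b→b38/s6 L1-HIT; vc=[]
#5 0x99→b38/s6 L1-HIT; vc=[]
#6 0x51→b20/s4 MISS; vc=[]
#7 0x9b→b38/s6 L1-HIT; vc=[]
#8 0x9b→b38/s6 L1-HIT; vc=[]
#9 0x65→b25/s1 MISS; vc=[]
#10 0x33→b12/s4 MISS; vc=[20]
#11 0xda→b54/s6 MISS; vc=[20,38]
#12 0x9a→b38/s6 VC-HIT; vc=[20,54]
#13 0x9a→b38/s6 L1-HIT; vc=[20,54]
#14 0x27→b9/s1 MISS; vc=[20,54,25]
#15 0x44→b17/s1 MISS; vc=[20,54,25,9]
#16 0x24→b9/s1 VC-HIT; vc=[20,54,25,17]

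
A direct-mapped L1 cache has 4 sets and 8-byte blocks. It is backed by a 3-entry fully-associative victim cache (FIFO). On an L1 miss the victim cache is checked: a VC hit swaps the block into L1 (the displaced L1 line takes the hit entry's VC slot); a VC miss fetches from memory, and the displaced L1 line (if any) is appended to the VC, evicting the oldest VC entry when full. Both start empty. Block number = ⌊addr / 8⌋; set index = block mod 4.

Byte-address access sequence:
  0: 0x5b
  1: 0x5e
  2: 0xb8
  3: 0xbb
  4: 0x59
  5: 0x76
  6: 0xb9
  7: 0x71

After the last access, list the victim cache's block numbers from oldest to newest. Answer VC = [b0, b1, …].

VC = [11]

0: 0x5b (blk 11, set 3) → MISS  vc=[]
1: 0x5e (blk 11, set 3) → L1-HIT  vc=[]
2: 0xb8 (blk 23, set 3) → MISS  vc=[11]
3: 0xbb (blk 23, set 3) → L1-HIT  vc=[11]
4: 0x59 (blk 11, set 3) → VC-HIT  vc=[23]
5: 0x76 (blk 14, set 2) → MISS  vc=[23]
6: 0xb9 (blk 23, set 3) → VC-HIT  vc=[11]
7: 0x71 (blk 14, set 2) → L1-HIT  vc=[11]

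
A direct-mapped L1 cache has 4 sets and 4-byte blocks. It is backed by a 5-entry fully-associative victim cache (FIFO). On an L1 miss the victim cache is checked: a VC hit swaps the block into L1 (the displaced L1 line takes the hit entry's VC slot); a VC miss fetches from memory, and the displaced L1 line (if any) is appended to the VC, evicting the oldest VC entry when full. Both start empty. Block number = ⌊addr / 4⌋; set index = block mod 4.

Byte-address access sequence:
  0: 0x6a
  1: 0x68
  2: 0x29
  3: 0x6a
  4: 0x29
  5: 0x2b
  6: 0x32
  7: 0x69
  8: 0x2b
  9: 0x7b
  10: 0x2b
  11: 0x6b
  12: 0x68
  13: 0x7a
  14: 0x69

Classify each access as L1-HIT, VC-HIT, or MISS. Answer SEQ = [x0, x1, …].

SEQ = [MISS, L1-HIT, MISS, VC-HIT, VC-HIT, L1-HIT, MISS, VC-HIT, VC-HIT, MISS, VC-HIT, VC-HIT, L1-HIT, VC-HIT, VC-HIT]

  [0] addr=0x6a blk=26 s=2: MISS | VC []
  [1] addr=0x68 blk=26 s=2: L1-HIT | VC []
  [2] addr=0x29 blk=10 s=2: MISS | VC [26]
  [3] addr=0x6a blk=26 s=2: VC-HIT | VC [10]
  [4] addr=0x29 blk=10 s=2: VC-HIT | VC [26]
  [5] addr=0x2b blk=10 s=2: L1-HIT | VC [26]
  [6] addr=0x32 blk=12 s=0: MISS | VC [26]
  [7] addr=0x69 blk=26 s=2: VC-HIT | VC [10]
  [8] addr=0x2b blk=10 s=2: VC-HIT | VC [26]
  [9] addr=0x7b blk=30 s=2: MISS | VC [26, 10]
  [10] addr=0x2b blk=10 s=2: VC-HIT | VC [26, 30]
  [11] addr=0x6b blk=26 s=2: VC-HIT | VC [10, 30]
  [12] addr=0x68 blk=26 s=2: L1-HIT | VC [10, 30]
  [13] addr=0x7a blk=30 s=2: VC-HIT | VC [10, 26]
  [14] addr=0x69 blk=26 s=2: VC-HIT | VC [10, 30]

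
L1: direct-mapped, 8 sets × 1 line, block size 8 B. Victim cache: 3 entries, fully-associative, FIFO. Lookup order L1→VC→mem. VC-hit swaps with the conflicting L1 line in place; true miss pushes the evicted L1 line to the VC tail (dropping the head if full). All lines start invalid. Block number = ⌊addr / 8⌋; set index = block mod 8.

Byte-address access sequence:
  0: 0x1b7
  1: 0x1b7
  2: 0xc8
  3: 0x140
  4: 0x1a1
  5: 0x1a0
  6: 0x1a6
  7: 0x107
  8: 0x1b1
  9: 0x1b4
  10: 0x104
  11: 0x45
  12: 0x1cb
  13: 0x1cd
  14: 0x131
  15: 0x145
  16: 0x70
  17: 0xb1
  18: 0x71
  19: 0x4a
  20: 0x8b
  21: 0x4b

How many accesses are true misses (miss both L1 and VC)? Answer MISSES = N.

MISSES = 13

0: 0x1b7 (blk 54, set 6) → MISS  vc=[]
1: 0x1b7 (blk 54, set 6) → L1-HIT  vc=[]
2: 0xc8 (blk 25, set 1) → MISS  vc=[]
3: 0x140 (blk 40, set 0) → MISS  vc=[]
4: 0x1a1 (blk 52, set 4) → MISS  vc=[]
5: 0x1a0 (blk 52, set 4) → L1-HIT  vc=[]
6: 0x1a6 (blk 52, set 4) → L1-HIT  vc=[]
7: 0x107 (blk 32, set 0) → MISS  vc=[40]
8: 0x1b1 (blk 54, set 6) → L1-HIT  vc=[40]
9: 0x1b4 (blk 54, set 6) → L1-HIT  vc=[40]
10: 0x104 (blk 32, set 0) → L1-HIT  vc=[40]
11: 0x45 (blk 8, set 0) → MISS  vc=[40, 32]
12: 0x1cb (blk 57, set 1) → MISS  vc=[40, 32, 25]
13: 0x1cd (blk 57, set 1) → L1-HIT  vc=[40, 32, 25]
14: 0x131 (blk 38, set 6) → MISS  vc=[32, 25, 54]
15: 0x145 (blk 40, set 0) → MISS  vc=[25, 54, 8]
16: 0x70 (blk 14, set 6) → MISS  vc=[54, 8, 38]
17: 0xb1 (blk 22, set 6) → MISS  vc=[8, 38, 14]
18: 0x71 (blk 14, set 6) → VC-HIT  vc=[8, 38, 22]
19: 0x4a (blk 9, set 1) → MISS  vc=[38, 22, 57]
20: 0x8b (blk 17, set 1) → MISS  vc=[22, 57, 9]
21: 0x4b (blk 9, set 1) → VC-HIT  vc=[22, 57, 17]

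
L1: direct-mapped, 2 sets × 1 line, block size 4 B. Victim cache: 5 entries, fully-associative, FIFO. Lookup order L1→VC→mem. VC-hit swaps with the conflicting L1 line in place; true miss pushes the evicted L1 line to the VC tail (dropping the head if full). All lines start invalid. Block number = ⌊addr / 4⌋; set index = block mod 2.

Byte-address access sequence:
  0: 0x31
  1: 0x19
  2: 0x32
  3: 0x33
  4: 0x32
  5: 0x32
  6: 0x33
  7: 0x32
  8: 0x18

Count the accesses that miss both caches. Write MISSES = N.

0: 0x31 (blk 12, set 0) → MISS  vc=[]
1: 0x19 (blk 6, set 0) → MISS  vc=[12]
2: 0x32 (blk 12, set 0) → VC-HIT  vc=[6]
3: 0x33 (blk 12, set 0) → L1-HIT  vc=[6]
4: 0x32 (blk 12, set 0) → L1-HIT  vc=[6]
5: 0x32 (blk 12, set 0) → L1-HIT  vc=[6]
6: 0x33 (blk 12, set 0) → L1-HIT  vc=[6]
7: 0x32 (blk 12, set 0) → L1-HIT  vc=[6]
8: 0x18 (blk 6, set 0) → VC-HIT  vc=[12]

MISSES = 2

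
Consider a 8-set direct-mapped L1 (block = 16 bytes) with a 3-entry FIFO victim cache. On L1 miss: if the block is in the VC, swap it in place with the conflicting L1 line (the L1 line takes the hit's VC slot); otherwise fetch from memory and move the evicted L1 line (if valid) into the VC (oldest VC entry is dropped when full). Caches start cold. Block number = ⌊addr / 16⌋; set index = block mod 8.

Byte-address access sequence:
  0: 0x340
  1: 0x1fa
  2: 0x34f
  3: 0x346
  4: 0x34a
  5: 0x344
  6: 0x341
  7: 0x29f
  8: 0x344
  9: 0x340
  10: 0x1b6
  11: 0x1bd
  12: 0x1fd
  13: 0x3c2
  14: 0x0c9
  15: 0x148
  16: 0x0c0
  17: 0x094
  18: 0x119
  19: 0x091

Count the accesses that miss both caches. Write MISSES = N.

MISSES = 9

0: 0x340 (blk 52, set 4) → MISS  vc=[]
1: 0x1fa (blk 31, set 7) → MISS  vc=[]
2: 0x34f (blk 52, set 4) → L1-HIT  vc=[]
3: 0x346 (blk 52, set 4) → L1-HIT  vc=[]
4: 0x34a (blk 52, set 4) → L1-HIT  vc=[]
5: 0x344 (blk 52, set 4) → L1-HIT  vc=[]
6: 0x341 (blk 52, set 4) → L1-HIT  vc=[]
7: 0x29f (blk 41, set 1) → MISS  vc=[]
8: 0x344 (blk 52, set 4) → L1-HIT  vc=[]
9: 0x340 (blk 52, set 4) → L1-HIT  vc=[]
10: 0x1b6 (blk 27, set 3) → MISS  vc=[]
11: 0x1bd (blk 27, set 3) → L1-HIT  vc=[]
12: 0x1fd (blk 31, set 7) → L1-HIT  vc=[]
13: 0x3c2 (blk 60, set 4) → MISS  vc=[52]
14: 0xc9 (blk 12, set 4) → MISS  vc=[52, 60]
15: 0x148 (blk 20, set 4) → MISS  vc=[52, 60, 12]
16: 0xc0 (blk 12, set 4) → VC-HIT  vc=[52, 60, 20]
17: 0x94 (blk 9, set 1) → MISS  vc=[60, 20, 41]
18: 0x119 (blk 17, set 1) → MISS  vc=[20, 41, 9]
19: 0x91 (blk 9, set 1) → VC-HIT  vc=[20, 41, 17]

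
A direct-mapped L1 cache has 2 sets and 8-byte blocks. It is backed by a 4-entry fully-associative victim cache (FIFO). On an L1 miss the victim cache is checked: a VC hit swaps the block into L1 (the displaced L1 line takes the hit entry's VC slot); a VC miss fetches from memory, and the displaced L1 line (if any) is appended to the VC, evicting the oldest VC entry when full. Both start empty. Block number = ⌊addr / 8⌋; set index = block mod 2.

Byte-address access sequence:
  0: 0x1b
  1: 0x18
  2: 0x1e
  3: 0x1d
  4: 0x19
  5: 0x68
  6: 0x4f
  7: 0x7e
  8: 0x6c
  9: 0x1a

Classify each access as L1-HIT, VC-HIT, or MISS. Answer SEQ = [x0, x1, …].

  [0] addr=0x1b blk=3 s=1: MISS | VC []
  [1] addr=0x18 blk=3 s=1: L1-HIT | VC []
  [2] addr=0x1e blk=3 s=1: L1-HIT | VC []
  [3] addr=0x1d blk=3 s=1: L1-HIT | VC []
  [4] addr=0x19 blk=3 s=1: L1-HIT | VC []
  [5] addr=0x68 blk=13 s=1: MISS | VC [3]
  [6] addr=0x4f blk=9 s=1: MISS | VC [3, 13]
  [7] addr=0x7e blk=15 s=1: MISS | VC [3, 13, 9]
  [8] addr=0x6c blk=13 s=1: VC-HIT | VC [3, 15, 9]
  [9] addr=0x1a blk=3 s=1: VC-HIT | VC [13, 15, 9]

SEQ = [MISS, L1-HIT, L1-HIT, L1-HIT, L1-HIT, MISS, MISS, MISS, VC-HIT, VC-HIT]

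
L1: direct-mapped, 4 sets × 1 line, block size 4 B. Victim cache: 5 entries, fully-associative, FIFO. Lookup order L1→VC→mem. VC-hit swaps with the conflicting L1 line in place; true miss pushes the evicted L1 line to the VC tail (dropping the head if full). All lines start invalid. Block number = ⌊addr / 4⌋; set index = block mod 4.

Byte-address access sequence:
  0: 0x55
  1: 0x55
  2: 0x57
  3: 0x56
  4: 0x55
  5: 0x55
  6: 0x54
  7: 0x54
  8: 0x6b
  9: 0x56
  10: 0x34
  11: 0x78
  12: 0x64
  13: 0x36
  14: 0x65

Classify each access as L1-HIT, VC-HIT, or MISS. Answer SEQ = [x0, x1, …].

SEQ = [MISS, L1-HIT, L1-HIT, L1-HIT, L1-HIT, L1-HIT, L1-HIT, L1-HIT, MISS, L1-HIT, MISS, MISS, MISS, VC-HIT, VC-HIT]

  [0] addr=0x55 blk=21 s=1: MISS | VC []
  [1] addr=0x55 blk=21 s=1: L1-HIT | VC []
  [2] addr=0x57 blk=21 s=1: L1-HIT | VC []
  [3] addr=0x56 blk=21 s=1: L1-HIT | VC []
  [4] addr=0x55 blk=21 s=1: L1-HIT | VC []
  [5] addr=0x55 blk=21 s=1: L1-HIT | VC []
  [6] addr=0x54 blk=21 s=1: L1-HIT | VC []
  [7] addr=0x54 blk=21 s=1: L1-HIT | VC []
  [8] addr=0x6b blk=26 s=2: MISS | VC []
  [9] addr=0x56 blk=21 s=1: L1-HIT | VC []
  [10] addr=0x34 blk=13 s=1: MISS | VC [21]
  [11] addr=0x78 blk=30 s=2: MISS | VC [21, 26]
  [12] addr=0x64 blk=25 s=1: MISS | VC [21, 26, 13]
  [13] addr=0x36 blk=13 s=1: VC-HIT | VC [21, 26, 25]
  [14] addr=0x65 blk=25 s=1: VC-HIT | VC [21, 26, 13]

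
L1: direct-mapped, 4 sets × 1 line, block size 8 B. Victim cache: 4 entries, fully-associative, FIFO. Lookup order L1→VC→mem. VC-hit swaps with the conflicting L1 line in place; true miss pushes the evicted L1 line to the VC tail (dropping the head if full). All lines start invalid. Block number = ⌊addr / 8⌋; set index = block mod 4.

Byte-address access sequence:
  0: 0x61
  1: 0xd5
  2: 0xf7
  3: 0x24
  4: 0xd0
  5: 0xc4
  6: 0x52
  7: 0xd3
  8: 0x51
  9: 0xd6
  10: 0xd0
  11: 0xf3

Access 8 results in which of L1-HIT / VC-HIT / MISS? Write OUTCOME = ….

#0 0x61→b12/s0 MISS; vc=[]
#1 0xd5→b26/s2 MISS; vc=[]
#2 0xf7→b30/s2 MISS; vc=[26]
#3 0x24→b4/s0 MISS; vc=[26,12]
#4 0xd0→b26/s2 VC-HIT; vc=[30,12]
#5 0xc4→b24/s0 MISS; vc=[30,12,4]
#6 0x52→b10/s2 MISS; vc=[30,12,4,26]
#7 0xd3→b26/s2 VC-HIT; vc=[30,12,4,10]
#8 0x51→b10/s2 VC-HIT; vc=[30,12,4,26]
#9 0xd6→b26/s2 VC-HIT; vc=[30,12,4,10]
#10 0xd0→b26/s2 L1-HIT; vc=[30,12,4,10]
#11 0xf3→b30/s2 VC-HIT; vc=[26,12,4,10]

OUTCOME = VC-HIT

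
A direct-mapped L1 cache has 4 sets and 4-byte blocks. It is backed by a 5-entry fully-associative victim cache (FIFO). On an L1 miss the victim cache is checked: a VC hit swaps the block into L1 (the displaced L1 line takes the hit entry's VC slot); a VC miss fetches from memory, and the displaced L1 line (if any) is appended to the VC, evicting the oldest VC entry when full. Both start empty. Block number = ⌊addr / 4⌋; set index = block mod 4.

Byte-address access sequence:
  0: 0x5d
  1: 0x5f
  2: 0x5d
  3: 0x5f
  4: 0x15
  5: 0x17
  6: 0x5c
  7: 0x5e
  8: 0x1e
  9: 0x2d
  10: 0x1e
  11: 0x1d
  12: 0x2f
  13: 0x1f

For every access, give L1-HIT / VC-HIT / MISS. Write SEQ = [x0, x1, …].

SEQ = [MISS, L1-HIT, L1-HIT, L1-HIT, MISS, L1-HIT, L1-HIT, L1-HIT, MISS, MISS, VC-HIT, L1-HIT, VC-HIT, VC-HIT]

  [0] addr=0x5d blk=23 s=3: MISS | VC []
  [1] addr=0x5f blk=23 s=3: L1-HIT | VC []
  [2] addr=0x5d blk=23 s=3: L1-HIT | VC []
  [3] addr=0x5f blk=23 s=3: L1-HIT | VC []
  [4] addr=0x15 blk=5 s=1: MISS | VC []
  [5] addr=0x17 blk=5 s=1: L1-HIT | VC []
  [6] addr=0x5c blk=23 s=3: L1-HIT | VC []
  [7] addr=0x5e blk=23 s=3: L1-HIT | VC []
  [8] addr=0x1e blk=7 s=3: MISS | VC [23]
  [9] addr=0x2d blk=11 s=3: MISS | VC [23, 7]
  [10] addr=0x1e blk=7 s=3: VC-HIT | VC [23, 11]
  [11] addr=0x1d blk=7 s=3: L1-HIT | VC [23, 11]
  [12] addr=0x2f blk=11 s=3: VC-HIT | VC [23, 7]
  [13] addr=0x1f blk=7 s=3: VC-HIT | VC [23, 11]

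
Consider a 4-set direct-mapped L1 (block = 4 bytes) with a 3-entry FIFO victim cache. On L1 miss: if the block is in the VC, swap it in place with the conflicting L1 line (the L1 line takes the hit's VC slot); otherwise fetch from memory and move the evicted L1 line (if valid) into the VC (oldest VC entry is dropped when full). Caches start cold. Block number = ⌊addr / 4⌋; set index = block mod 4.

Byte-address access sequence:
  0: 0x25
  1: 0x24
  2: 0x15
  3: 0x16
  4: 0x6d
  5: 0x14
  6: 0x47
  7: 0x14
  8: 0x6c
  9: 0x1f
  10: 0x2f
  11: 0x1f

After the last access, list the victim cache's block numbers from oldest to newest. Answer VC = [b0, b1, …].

VC = [17, 27, 11]

0: 0x25 (blk 9, set 1) → MISS  vc=[]
1: 0x24 (blk 9, set 1) → L1-HIT  vc=[]
2: 0x15 (blk 5, set 1) → MISS  vc=[9]
3: 0x16 (blk 5, set 1) → L1-HIT  vc=[9]
4: 0x6d (blk 27, set 3) → MISS  vc=[9]
5: 0x14 (blk 5, set 1) → L1-HIT  vc=[9]
6: 0x47 (blk 17, set 1) → MISS  vc=[9, 5]
7: 0x14 (blk 5, set 1) → VC-HIT  vc=[9, 17]
8: 0x6c (blk 27, set 3) → L1-HIT  vc=[9, 17]
9: 0x1f (blk 7, set 3) → MISS  vc=[9, 17, 27]
10: 0x2f (blk 11, set 3) → MISS  vc=[17, 27, 7]
11: 0x1f (blk 7, set 3) → VC-HIT  vc=[17, 27, 11]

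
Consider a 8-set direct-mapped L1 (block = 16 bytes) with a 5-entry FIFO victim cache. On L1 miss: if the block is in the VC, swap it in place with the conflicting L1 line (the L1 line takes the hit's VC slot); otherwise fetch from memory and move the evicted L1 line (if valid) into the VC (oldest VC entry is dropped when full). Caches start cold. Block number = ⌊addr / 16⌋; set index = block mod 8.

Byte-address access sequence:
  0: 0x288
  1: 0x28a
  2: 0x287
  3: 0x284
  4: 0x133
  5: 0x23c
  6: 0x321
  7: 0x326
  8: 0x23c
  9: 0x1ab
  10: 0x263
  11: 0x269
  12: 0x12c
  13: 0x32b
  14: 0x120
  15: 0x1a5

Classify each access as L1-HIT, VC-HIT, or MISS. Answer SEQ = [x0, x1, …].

  [0] addr=0x288 blk=40 s=0: MISS | VC []
  [1] addr=0x28a blk=40 s=0: L1-HIT | VC []
  [2] addr=0x287 blk=40 s=0: L1-HIT | VC []
  [3] addr=0x284 blk=40 s=0: L1-HIT | VC []
  [4] addr=0x133 blk=19 s=3: MISS | VC []
  [5] addr=0x23c blk=35 s=3: MISS | VC [19]
  [6] addr=0x321 blk=50 s=2: MISS | VC [19]
  [7] addr=0x326 blk=50 s=2: L1-HIT | VC [19]
  [8] addr=0x23c blk=35 s=3: L1-HIT | VC [19]
  [9] addr=0x1ab blk=26 s=2: MISS | VC [19, 50]
  [10] addr=0x263 blk=38 s=6: MISS | VC [19, 50]
  [11] addr=0x269 blk=38 s=6: L1-HIT | VC [19, 50]
  [12] addr=0x12c blk=18 s=2: MISS | VC [19, 50, 26]
  [13] addr=0x32b blk=50 s=2: VC-HIT | VC [19, 18, 26]
  [14] addr=0x120 blk=18 s=2: VC-HIT | VC [19, 50, 26]
  [15] addr=0x1a5 blk=26 s=2: VC-HIT | VC [19, 50, 18]

SEQ = [MISS, L1-HIT, L1-HIT, L1-HIT, MISS, MISS, MISS, L1-HIT, L1-HIT, MISS, MISS, L1-HIT, MISS, VC-HIT, VC-HIT, VC-HIT]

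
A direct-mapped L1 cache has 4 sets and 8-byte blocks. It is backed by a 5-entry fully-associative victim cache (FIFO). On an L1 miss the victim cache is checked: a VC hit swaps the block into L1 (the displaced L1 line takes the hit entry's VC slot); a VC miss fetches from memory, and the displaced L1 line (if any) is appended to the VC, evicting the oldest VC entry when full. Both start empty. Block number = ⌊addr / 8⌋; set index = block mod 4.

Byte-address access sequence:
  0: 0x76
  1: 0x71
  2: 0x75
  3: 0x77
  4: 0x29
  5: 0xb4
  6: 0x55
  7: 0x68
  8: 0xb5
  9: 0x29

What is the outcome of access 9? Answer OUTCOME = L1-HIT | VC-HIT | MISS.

OUTCOME = VC-HIT

  [0] addr=0x76 blk=14 s=2: MISS | VC []
  [1] addr=0x71 blk=14 s=2: L1-HIT | VC []
  [2] addr=0x75 blk=14 s=2: L1-HIT | VC []
  [3] addr=0x77 blk=14 s=2: L1-HIT | VC []
  [4] addr=0x29 blk=5 s=1: MISS | VC []
  [5] addr=0xb4 blk=22 s=2: MISS | VC [14]
  [6] addr=0x55 blk=10 s=2: MISS | VC [14, 22]
  [7] addr=0x68 blk=13 s=1: MISS | VC [14, 22, 5]
  [8] addr=0xb5 blk=22 s=2: VC-HIT | VC [14, 10, 5]
  [9] addr=0x29 blk=5 s=1: VC-HIT | VC [14, 10, 13]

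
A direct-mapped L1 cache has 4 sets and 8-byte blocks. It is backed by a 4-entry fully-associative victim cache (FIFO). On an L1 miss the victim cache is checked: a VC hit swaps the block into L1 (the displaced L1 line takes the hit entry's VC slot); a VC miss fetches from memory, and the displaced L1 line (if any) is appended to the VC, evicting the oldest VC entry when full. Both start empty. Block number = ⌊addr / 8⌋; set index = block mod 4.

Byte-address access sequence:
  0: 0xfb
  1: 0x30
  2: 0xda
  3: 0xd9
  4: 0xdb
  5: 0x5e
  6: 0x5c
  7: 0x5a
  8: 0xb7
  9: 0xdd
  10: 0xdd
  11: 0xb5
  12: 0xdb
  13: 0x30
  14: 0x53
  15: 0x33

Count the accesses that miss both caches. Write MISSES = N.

MISSES = 6

#0 0xfb→b31/s3 MISS; vc=[]
#1 0x30→b6/s2 MISS; vc=[]
#2 0xda→b27/s3 MISS; vc=[31]
#3 0xd9→b27/s3 L1-HIT; vc=[31]
#4 0xdb→b27/s3 L1-HIT; vc=[31]
#5 0x5e→b11/s3 MISS; vc=[31,27]
#6 0x5c→b11/s3 L1-HIT; vc=[31,27]
#7 0x5a→b11/s3 L1-HIT; vc=[31,27]
#8 0xb7→b22/s2 MISS; vc=[31,27,6]
#9 0xdd→b27/s3 VC-HIT; vc=[31,11,6]
#10 0xdd→b27/s3 L1-HIT; vc=[31,11,6]
#11 0xb5→b22/s2 L1-HIT; vc=[31,11,6]
#12 0xdb→b27/s3 L1-HIT; vc=[31,11,6]
#13 0x30→b6/s2 VC-HIT; vc=[31,11,22]
#14 0x53→b10/s2 MISS; vc=[31,11,22,6]
#15 0x33→b6/s2 VC-HIT; vc=[31,11,22,10]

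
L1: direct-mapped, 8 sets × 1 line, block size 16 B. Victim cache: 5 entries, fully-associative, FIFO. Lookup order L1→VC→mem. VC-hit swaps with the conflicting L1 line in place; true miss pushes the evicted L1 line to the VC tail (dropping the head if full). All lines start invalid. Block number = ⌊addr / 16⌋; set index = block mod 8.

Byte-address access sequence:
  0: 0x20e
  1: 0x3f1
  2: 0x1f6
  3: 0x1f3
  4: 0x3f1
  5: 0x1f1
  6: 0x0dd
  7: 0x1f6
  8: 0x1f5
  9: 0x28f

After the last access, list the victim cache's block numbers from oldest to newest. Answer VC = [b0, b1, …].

VC = [63, 32]

#0 0x20e→b32/s0 MISS; vc=[]
#1 0x3f1→b63/s7 MISS; vc=[]
#2 0x1f6→b31/s7 MISS; vc=[63]
#3 0x1f3→b31/s7 L1-HIT; vc=[63]
#4 0x3f1→b63/s7 VC-HIT; vc=[31]
#5 0x1f1→b31/s7 VC-HIT; vc=[63]
#6 0xdd→b13/s5 MISS; vc=[63]
#7 0x1f6→b31/s7 L1-HIT; vc=[63]
#8 0x1f5→b31/s7 L1-HIT; vc=[63]
#9 0x28f→b40/s0 MISS; vc=[63,32]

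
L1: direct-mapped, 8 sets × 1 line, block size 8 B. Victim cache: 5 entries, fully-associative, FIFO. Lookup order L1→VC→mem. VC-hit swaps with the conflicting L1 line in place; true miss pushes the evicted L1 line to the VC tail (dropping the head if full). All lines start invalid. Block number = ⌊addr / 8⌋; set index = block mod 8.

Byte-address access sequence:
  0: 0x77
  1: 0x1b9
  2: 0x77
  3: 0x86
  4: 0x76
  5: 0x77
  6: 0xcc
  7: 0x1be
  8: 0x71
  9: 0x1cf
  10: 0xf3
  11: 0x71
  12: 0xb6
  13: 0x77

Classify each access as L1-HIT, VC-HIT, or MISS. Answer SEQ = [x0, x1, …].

SEQ = [MISS, MISS, L1-HIT, MISS, L1-HIT, L1-HIT, MISS, L1-HIT, L1-HIT, MISS, MISS, VC-HIT, MISS, VC-HIT]

#0 0x77→b14/s6 MISS; vc=[]
#1 0x1b9→b55/s7 MISS; vc=[]
#2 0x77→b14/s6 L1-HIT; vc=[]
#3 0x86→b16/s0 MISS; vc=[]
#4 0x76→b14/s6 L1-HIT; vc=[]
#5 0x77→b14/s6 L1-HIT; vc=[]
#6 0xcc→b25/s1 MISS; vc=[]
#7 0x1be→b55/s7 L1-HIT; vc=[]
#8 0x71→b14/s6 L1-HIT; vc=[]
#9 0x1cf→b57/s1 MISS; vc=[25]
#10 0xf3→b30/s6 MISS; vc=[25,14]
#11 0x71→b14/s6 VC-HIT; vc=[25,30]
#12 0xb6→b22/s6 MISS; vc=[25,30,14]
#13 0x77→b14/s6 VC-HIT; vc=[25,30,22]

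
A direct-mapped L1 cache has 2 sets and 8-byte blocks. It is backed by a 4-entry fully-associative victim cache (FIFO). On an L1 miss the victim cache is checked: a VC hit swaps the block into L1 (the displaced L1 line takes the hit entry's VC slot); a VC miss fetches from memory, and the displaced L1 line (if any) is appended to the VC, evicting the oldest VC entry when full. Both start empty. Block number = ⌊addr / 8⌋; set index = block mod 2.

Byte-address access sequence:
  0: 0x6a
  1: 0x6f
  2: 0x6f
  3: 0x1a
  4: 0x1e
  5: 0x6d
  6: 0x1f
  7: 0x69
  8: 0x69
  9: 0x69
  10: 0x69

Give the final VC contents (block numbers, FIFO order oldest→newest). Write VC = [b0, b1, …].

VC = [3]

#0 0x6a→b13/s1 MISS; vc=[]
#1 0x6f→b13/s1 L1-HIT; vc=[]
#2 0x6f→b13/s1 L1-HIT; vc=[]
#3 0x1a→b3/s1 MISS; vc=[13]
#4 0x1e→b3/s1 L1-HIT; vc=[13]
#5 0x6d→b13/s1 VC-HIT; vc=[3]
#6 0x1f→b3/s1 VC-HIT; vc=[13]
#7 0x69→b13/s1 VC-HIT; vc=[3]
#8 0x69→b13/s1 L1-HIT; vc=[3]
#9 0x69→b13/s1 L1-HIT; vc=[3]
#10 0x69→b13/s1 L1-HIT; vc=[3]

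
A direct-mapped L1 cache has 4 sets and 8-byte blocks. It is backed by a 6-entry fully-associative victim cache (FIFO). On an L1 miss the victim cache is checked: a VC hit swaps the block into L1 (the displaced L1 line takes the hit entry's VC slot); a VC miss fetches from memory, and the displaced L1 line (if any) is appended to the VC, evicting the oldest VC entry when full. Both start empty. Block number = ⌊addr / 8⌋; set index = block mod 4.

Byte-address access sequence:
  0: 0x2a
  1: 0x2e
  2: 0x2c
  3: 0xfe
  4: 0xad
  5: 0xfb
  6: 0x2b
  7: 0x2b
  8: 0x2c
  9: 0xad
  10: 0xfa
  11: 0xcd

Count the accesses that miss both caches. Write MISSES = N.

MISSES = 4

  [0] addr=0x2a blk=5 s=1: MISS | VC []
  [1] addr=0x2e blk=5 s=1: L1-HIT | VC []
  [2] addr=0x2c blk=5 s=1: L1-HIT | VC []
  [3] addr=0xfe blk=31 s=3: MISS | VC []
  [4] addr=0xad blk=21 s=1: MISS | VC [5]
  [5] addr=0xfb blk=31 s=3: L1-HIT | VC [5]
  [6] addr=0x2b blk=5 s=1: VC-HIT | VC [21]
  [7] addr=0x2b blk=5 s=1: L1-HIT | VC [21]
  [8] addr=0x2c blk=5 s=1: L1-HIT | VC [21]
  [9] addr=0xad blk=21 s=1: VC-HIT | VC [5]
  [10] addr=0xfa blk=31 s=3: L1-HIT | VC [5]
  [11] addr=0xcd blk=25 s=1: MISS | VC [5, 21]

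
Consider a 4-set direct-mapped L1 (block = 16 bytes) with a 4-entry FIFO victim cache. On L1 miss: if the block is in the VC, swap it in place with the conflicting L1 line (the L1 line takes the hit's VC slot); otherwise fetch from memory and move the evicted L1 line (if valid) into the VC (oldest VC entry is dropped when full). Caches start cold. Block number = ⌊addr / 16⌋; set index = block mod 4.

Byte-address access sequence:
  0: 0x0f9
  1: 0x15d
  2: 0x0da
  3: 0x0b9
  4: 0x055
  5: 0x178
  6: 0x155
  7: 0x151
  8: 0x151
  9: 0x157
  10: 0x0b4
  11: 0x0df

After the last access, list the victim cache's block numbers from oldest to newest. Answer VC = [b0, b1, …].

VC = [5, 15, 21, 23]

#0 0xf9→b15/s3 MISS; vc=[]
#1 0x15d→b21/s1 MISS; vc=[]
#2 0xda→b13/s1 MISS; vc=[21]
#3 0xb9→b11/s3 MISS; vc=[21,15]
#4 0x55→b5/s1 MISS; vc=[21,15,13]
#5 0x178→b23/s3 MISS; vc=[21,15,13,11]
#6 0x155→b21/s1 VC-HIT; vc=[5,15,13,11]
#7 0x151→b21/s1 L1-HIT; vc=[5,15,13,11]
#8 0x151→b21/s1 L1-HIT; vc=[5,15,13,11]
#9 0x157→b21/s1 L1-HIT; vc=[5,15,13,11]
#10 0xb4→b11/s3 VC-HIT; vc=[5,15,13,23]
#11 0xdf→b13/s1 VC-HIT; vc=[5,15,21,23]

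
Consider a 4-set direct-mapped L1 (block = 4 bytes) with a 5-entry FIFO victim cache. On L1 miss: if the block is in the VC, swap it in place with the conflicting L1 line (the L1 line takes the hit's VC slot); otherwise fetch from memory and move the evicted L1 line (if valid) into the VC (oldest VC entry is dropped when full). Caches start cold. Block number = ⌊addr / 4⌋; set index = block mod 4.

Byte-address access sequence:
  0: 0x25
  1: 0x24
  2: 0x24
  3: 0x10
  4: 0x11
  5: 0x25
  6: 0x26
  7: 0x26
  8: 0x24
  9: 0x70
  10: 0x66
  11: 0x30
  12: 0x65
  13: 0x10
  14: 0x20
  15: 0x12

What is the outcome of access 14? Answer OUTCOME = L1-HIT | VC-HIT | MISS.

OUTCOME = MISS

0: 0x25 (blk 9, set 1) → MISS  vc=[]
1: 0x24 (blk 9, set 1) → L1-HIT  vc=[]
2: 0x24 (blk 9, set 1) → L1-HIT  vc=[]
3: 0x10 (blk 4, set 0) → MISS  vc=[]
4: 0x11 (blk 4, set 0) → L1-HIT  vc=[]
5: 0x25 (blk 9, set 1) → L1-HIT  vc=[]
6: 0x26 (blk 9, set 1) → L1-HIT  vc=[]
7: 0x26 (blk 9, set 1) → L1-HIT  vc=[]
8: 0x24 (blk 9, set 1) → L1-HIT  vc=[]
9: 0x70 (blk 28, set 0) → MISS  vc=[4]
10: 0x66 (blk 25, set 1) → MISS  vc=[4, 9]
11: 0x30 (blk 12, set 0) → MISS  vc=[4, 9, 28]
12: 0x65 (blk 25, set 1) → L1-HIT  vc=[4, 9, 28]
13: 0x10 (blk 4, set 0) → VC-HIT  vc=[12, 9, 28]
14: 0x20 (blk 8, set 0) → MISS  vc=[12, 9, 28, 4]
15: 0x12 (blk 4, set 0) → VC-HIT  vc=[12, 9, 28, 8]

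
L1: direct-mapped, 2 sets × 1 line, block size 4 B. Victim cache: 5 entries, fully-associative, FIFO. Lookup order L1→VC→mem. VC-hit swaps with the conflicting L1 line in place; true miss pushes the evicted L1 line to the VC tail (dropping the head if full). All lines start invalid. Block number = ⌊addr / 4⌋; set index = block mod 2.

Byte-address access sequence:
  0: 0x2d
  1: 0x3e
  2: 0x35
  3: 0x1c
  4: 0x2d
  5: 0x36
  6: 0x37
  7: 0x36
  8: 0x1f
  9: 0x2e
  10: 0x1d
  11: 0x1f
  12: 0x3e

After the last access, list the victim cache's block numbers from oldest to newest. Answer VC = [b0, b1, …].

VC = [13, 7, 11]

#0 0x2d→b11/s1 MISS; vc=[]
#1 0x3e→b15/s1 MISS; vc=[11]
#2 0x35→b13/s1 MISS; vc=[11,15]
#3 0x1c→b7/s1 MISS; vc=[11,15,13]
#4 0x2d→b11/s1 VC-HIT; vc=[7,15,13]
#5 0x36→b13/s1 VC-HIT; vc=[7,15,11]
#6 0x37→b13/s1 L1-HIT; vc=[7,15,11]
#7 0x36→b13/s1 L1-HIT; vc=[7,15,11]
#8 0x1f→b7/s1 VC-HIT; vc=[13,15,11]
#9 0x2e→b11/s1 VC-HIT; vc=[13,15,7]
#10 0x1d→b7/s1 VC-HIT; vc=[13,15,11]
#11 0x1f→b7/s1 L1-HIT; vc=[13,15,11]
#12 0x3e→b15/s1 VC-HIT; vc=[13,7,11]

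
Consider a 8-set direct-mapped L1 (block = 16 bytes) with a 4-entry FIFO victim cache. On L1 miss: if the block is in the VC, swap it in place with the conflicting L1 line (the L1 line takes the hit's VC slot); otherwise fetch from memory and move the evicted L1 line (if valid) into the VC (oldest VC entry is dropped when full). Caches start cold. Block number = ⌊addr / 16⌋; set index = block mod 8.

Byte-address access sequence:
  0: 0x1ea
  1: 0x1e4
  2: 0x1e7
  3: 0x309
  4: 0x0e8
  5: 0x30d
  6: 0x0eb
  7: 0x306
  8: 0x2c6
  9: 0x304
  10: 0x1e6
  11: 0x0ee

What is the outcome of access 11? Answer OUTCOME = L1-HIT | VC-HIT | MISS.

OUTCOME = VC-HIT

0: 0x1ea (blk 30, set 6) → MISS  vc=[]
1: 0x1e4 (blk 30, set 6) → L1-HIT  vc=[]
2: 0x1e7 (blk 30, set 6) → L1-HIT  vc=[]
3: 0x309 (blk 48, set 0) → MISS  vc=[]
4: 0xe8 (blk 14, set 6) → MISS  vc=[30]
5: 0x30d (blk 48, set 0) → L1-HIT  vc=[30]
6: 0xeb (blk 14, set 6) → L1-HIT  vc=[30]
7: 0x306 (blk 48, set 0) → L1-HIT  vc=[30]
8: 0x2c6 (blk 44, set 4) → MISS  vc=[30]
9: 0x304 (blk 48, set 0) → L1-HIT  vc=[30]
10: 0x1e6 (blk 30, set 6) → VC-HIT  vc=[14]
11: 0xee (blk 14, set 6) → VC-HIT  vc=[30]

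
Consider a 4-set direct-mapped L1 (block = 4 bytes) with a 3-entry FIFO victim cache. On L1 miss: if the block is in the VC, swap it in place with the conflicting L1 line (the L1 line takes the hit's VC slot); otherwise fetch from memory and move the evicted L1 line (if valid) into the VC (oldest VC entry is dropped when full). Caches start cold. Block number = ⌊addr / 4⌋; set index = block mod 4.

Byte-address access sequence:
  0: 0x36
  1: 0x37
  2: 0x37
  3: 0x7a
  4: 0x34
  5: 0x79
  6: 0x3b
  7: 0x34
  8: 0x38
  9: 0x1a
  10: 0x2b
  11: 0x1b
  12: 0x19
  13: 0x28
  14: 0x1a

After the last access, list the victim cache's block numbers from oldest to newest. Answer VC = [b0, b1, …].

#0 0x36→b13/s1 MISS; vc=[]
#1 0x37→b13/s1 L1-HIT; vc=[]
#2 0x37→b13/s1 L1-HIT; vc=[]
#3 0x7a→b30/s2 MISS; vc=[]
#4 0x34→b13/s1 L1-HIT; vc=[]
#5 0x79→b30/s2 L1-HIT; vc=[]
#6 0x3b→b14/s2 MISS; vc=[30]
#7 0x34→b13/s1 L1-HIT; vc=[30]
#8 0x38→b14/s2 L1-HIT; vc=[30]
#9 0x1a→b6/s2 MISS; vc=[30,14]
#10 0x2b→b10/s2 MISS; vc=[30,14,6]
#11 0x1b→b6/s2 VC-HIT; vc=[30,14,10]
#12 0x19→b6/s2 L1-HIT; vc=[30,14,10]
#13 0x28→b10/s2 VC-HIT; vc=[30,14,6]
#14 0x1a→b6/s2 VC-HIT; vc=[30,14,10]

VC = [30, 14, 10]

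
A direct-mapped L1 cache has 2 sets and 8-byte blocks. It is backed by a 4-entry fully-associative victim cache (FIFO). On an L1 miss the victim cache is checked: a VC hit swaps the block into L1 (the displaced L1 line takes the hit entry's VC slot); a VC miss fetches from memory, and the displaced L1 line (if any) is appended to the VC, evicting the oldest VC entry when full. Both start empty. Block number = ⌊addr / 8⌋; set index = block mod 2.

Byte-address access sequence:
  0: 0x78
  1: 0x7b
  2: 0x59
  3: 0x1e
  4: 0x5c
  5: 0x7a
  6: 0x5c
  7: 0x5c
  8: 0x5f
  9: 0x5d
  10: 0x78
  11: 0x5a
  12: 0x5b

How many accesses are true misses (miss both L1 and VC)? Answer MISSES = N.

#0 0x78→b15/s1 MISS; vc=[]
#1 0x7b→b15/s1 L1-HIT; vc=[]
#2 0x59→b11/s1 MISS; vc=[15]
#3 0x1e→b3/s1 MISS; vc=[15,11]
#4 0x5c→b11/s1 VC-HIT; vc=[15,3]
#5 0x7a→b15/s1 VC-HIT; vc=[11,3]
#6 0x5c→b11/s1 VC-HIT; vc=[15,3]
#7 0x5c→b11/s1 L1-HIT; vc=[15,3]
#8 0x5f→b11/s1 L1-HIT; vc=[15,3]
#9 0x5d→b11/s1 L1-HIT; vc=[15,3]
#10 0x78→b15/s1 VC-HIT; vc=[11,3]
#11 0x5a→b11/s1 VC-HIT; vc=[15,3]
#12 0x5b→b11/s1 L1-HIT; vc=[15,3]

MISSES = 3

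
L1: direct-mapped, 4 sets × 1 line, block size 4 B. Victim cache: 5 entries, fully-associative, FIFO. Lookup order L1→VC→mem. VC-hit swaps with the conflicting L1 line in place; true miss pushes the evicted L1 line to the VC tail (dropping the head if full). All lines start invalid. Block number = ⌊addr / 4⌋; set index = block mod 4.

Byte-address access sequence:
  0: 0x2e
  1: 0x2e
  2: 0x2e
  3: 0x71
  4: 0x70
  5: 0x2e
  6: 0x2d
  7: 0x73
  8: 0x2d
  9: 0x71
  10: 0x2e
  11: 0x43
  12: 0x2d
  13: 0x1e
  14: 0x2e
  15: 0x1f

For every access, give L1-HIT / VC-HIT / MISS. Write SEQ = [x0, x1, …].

  [0] addr=0x2e blk=11 s=3: MISS | VC []
  [1] addr=0x2e blk=11 s=3: L1-HIT | VC []
  [2] addr=0x2e blk=11 s=3: L1-HIT | VC []
  [3] addr=0x71 blk=28 s=0: MISS | VC []
  [4] addr=0x70 blk=28 s=0: L1-HIT | VC []
  [5] addr=0x2e blk=11 s=3: L1-HIT | VC []
  [6] addr=0x2d blk=11 s=3: L1-HIT | VC []
  [7] addr=0x73 blk=28 s=0: L1-HIT | VC []
  [8] addr=0x2d blk=11 s=3: L1-HIT | VC []
  [9] addr=0x71 blk=28 s=0: L1-HIT | VC []
  [10] addr=0x2e blk=11 s=3: L1-HIT | VC []
  [11] addr=0x43 blk=16 s=0: MISS | VC [28]
  [12] addr=0x2d blk=11 s=3: L1-HIT | VC [28]
  [13] addr=0x1e blk=7 s=3: MISS | VC [28, 11]
  [14] addr=0x2e blk=11 s=3: VC-HIT | VC [28, 7]
  [15] addr=0x1f blk=7 s=3: VC-HIT | VC [28, 11]

SEQ = [MISS, L1-HIT, L1-HIT, MISS, L1-HIT, L1-HIT, L1-HIT, L1-HIT, L1-HIT, L1-HIT, L1-HIT, MISS, L1-HIT, MISS, VC-HIT, VC-HIT]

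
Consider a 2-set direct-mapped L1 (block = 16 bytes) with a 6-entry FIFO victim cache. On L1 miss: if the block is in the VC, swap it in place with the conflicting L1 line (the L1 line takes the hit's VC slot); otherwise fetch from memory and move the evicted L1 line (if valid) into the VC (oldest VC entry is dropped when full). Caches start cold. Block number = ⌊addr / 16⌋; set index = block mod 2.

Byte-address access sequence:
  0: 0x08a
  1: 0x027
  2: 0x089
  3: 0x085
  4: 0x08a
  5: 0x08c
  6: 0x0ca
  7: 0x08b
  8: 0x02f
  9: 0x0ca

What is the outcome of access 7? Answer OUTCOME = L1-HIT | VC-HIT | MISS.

0: 0x8a (blk 8, set 0) → MISS  vc=[]
1: 0x27 (blk 2, set 0) → MISS  vc=[8]
2: 0x89 (blk 8, set 0) → VC-HIT  vc=[2]
3: 0x85 (blk 8, set 0) → L1-HIT  vc=[2]
4: 0x8a (blk 8, set 0) → L1-HIT  vc=[2]
5: 0x8c (blk 8, set 0) → L1-HIT  vc=[2]
6: 0xca (blk 12, set 0) → MISS  vc=[2, 8]
7: 0x8b (blk 8, set 0) → VC-HIT  vc=[2, 12]
8: 0x2f (blk 2, set 0) → VC-HIT  vc=[8, 12]
9: 0xca (blk 12, set 0) → VC-HIT  vc=[8, 2]

OUTCOME = VC-HIT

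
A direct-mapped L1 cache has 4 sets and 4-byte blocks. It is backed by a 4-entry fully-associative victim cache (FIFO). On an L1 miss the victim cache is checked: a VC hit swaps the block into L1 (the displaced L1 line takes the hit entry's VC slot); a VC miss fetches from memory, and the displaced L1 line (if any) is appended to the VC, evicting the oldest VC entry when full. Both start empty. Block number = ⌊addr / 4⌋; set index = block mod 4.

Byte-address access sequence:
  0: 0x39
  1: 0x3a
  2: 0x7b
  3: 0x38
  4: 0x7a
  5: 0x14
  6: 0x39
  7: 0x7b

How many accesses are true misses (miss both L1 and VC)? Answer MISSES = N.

MISSES = 3

#0 0x39→b14/s2 MISS; vc=[]
#1 0x3a→b14/s2 L1-HIT; vc=[]
#2 0x7b→b30/s2 MISS; vc=[14]
#3 0x38→b14/s2 VC-HIT; vc=[30]
#4 0x7a→b30/s2 VC-HIT; vc=[14]
#5 0x14→b5/s1 MISS; vc=[14]
#6 0x39→b14/s2 VC-HIT; vc=[30]
#7 0x7b→b30/s2 VC-HIT; vc=[14]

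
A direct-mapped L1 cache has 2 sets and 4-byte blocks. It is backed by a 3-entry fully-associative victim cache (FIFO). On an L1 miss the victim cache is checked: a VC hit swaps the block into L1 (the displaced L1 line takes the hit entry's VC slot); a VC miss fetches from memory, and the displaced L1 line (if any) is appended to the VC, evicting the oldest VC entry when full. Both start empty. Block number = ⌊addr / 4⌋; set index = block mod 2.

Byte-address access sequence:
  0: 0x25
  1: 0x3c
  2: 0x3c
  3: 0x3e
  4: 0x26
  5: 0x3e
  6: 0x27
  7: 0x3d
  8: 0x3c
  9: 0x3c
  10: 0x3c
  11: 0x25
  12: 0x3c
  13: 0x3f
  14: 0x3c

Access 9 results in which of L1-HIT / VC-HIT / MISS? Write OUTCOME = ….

  [0] addr=0x25 blk=9 s=1: MISS | VC []
  [1] addr=0x3c blk=15 s=1: MISS | VC [9]
  [2] addr=0x3c blk=15 s=1: L1-HIT | VC [9]
  [3] addr=0x3e blk=15 s=1: L1-HIT | VC [9]
  [4] addr=0x26 blk=9 s=1: VC-HIT | VC [15]
  [5] addr=0x3e blk=15 s=1: VC-HIT | VC [9]
  [6] addr=0x27 blk=9 s=1: VC-HIT | VC [15]
  [7] addr=0x3d blk=15 s=1: VC-HIT | VC [9]
  [8] addr=0x3c blk=15 s=1: L1-HIT | VC [9]
  [9] addr=0x3c blk=15 s=1: L1-HIT | VC [9]
  [10] addr=0x3c blk=15 s=1: L1-HIT | VC [9]
  [11] addr=0x25 blk=9 s=1: VC-HIT | VC [15]
  [12] addr=0x3c blk=15 s=1: VC-HIT | VC [9]
  [13] addr=0x3f blk=15 s=1: L1-HIT | VC [9]
  [14] addr=0x3c blk=15 s=1: L1-HIT | VC [9]

OUTCOME = L1-HIT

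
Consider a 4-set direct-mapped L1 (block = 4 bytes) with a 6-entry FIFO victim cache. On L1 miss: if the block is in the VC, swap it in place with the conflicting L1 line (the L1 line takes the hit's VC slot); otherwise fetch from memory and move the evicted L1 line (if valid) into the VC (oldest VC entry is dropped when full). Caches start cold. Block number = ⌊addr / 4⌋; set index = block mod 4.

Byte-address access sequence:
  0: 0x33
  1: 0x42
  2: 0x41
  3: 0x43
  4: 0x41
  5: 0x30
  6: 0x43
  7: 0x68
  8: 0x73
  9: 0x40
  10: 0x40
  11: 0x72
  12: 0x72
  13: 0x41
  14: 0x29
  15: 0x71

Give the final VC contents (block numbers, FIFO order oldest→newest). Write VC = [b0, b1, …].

VC = [12, 16, 26]

0: 0x33 (blk 12, set 0) → MISS  vc=[]
1: 0x42 (blk 16, set 0) → MISS  vc=[12]
2: 0x41 (blk 16, set 0) → L1-HIT  vc=[12]
3: 0x43 (blk 16, set 0) → L1-HIT  vc=[12]
4: 0x41 (blk 16, set 0) → L1-HIT  vc=[12]
5: 0x30 (blk 12, set 0) → VC-HIT  vc=[16]
6: 0x43 (blk 16, set 0) → VC-HIT  vc=[12]
7: 0x68 (blk 26, set 2) → MISS  vc=[12]
8: 0x73 (blk 28, set 0) → MISS  vc=[12, 16]
9: 0x40 (blk 16, set 0) → VC-HIT  vc=[12, 28]
10: 0x40 (blk 16, set 0) → L1-HIT  vc=[12, 28]
11: 0x72 (blk 28, set 0) → VC-HIT  vc=[12, 16]
12: 0x72 (blk 28, set 0) → L1-HIT  vc=[12, 16]
13: 0x41 (blk 16, set 0) → VC-HIT  vc=[12, 28]
14: 0x29 (blk 10, set 2) → MISS  vc=[12, 28, 26]
15: 0x71 (blk 28, set 0) → VC-HIT  vc=[12, 16, 26]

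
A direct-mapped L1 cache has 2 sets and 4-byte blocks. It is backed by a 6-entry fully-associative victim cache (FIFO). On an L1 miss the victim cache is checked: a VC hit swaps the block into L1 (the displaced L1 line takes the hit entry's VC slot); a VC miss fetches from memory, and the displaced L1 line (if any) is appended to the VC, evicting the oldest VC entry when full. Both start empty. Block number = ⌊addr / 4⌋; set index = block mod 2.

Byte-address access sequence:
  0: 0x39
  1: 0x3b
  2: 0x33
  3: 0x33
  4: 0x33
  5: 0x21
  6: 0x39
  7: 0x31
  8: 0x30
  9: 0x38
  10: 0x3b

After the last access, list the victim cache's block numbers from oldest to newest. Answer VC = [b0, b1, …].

VC = [8, 12]

#0 0x39→b14/s0 MISS; vc=[]
#1 0x3b→b14/s0 L1-HIT; vc=[]
#2 0x33→b12/s0 MISS; vc=[14]
#3 0x33→b12/s0 L1-HIT; vc=[14]
#4 0x33→b12/s0 L1-HIT; vc=[14]
#5 0x21→b8/s0 MISS; vc=[14,12]
#6 0x39→b14/s0 VC-HIT; vc=[8,12]
#7 0x31→b12/s0 VC-HIT; vc=[8,14]
#8 0x30→b12/s0 L1-HIT; vc=[8,14]
#9 0x38→b14/s0 VC-HIT; vc=[8,12]
#10 0x3b→b14/s0 L1-HIT; vc=[8,12]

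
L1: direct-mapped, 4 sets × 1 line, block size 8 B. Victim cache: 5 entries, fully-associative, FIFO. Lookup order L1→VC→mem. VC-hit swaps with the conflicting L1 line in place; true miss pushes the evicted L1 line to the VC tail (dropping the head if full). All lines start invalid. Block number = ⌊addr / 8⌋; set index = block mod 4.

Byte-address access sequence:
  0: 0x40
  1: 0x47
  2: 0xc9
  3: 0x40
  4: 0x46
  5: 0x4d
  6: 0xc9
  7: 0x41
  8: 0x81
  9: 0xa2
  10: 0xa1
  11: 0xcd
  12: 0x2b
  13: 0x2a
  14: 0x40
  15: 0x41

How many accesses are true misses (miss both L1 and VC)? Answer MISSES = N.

MISSES = 6

0: 0x40 (blk 8, set 0) → MISS  vc=[]
1: 0x47 (blk 8, set 0) → L1-HIT  vc=[]
2: 0xc9 (blk 25, set 1) → MISS  vc=[]
3: 0x40 (blk 8, set 0) → L1-HIT  vc=[]
4: 0x46 (blk 8, set 0) → L1-HIT  vc=[]
5: 0x4d (blk 9, set 1) → MISS  vc=[25]
6: 0xc9 (blk 25, set 1) → VC-HIT  vc=[9]
7: 0x41 (blk 8, set 0) → L1-HIT  vc=[9]
8: 0x81 (blk 16, set 0) → MISS  vc=[9, 8]
9: 0xa2 (blk 20, set 0) → MISS  vc=[9, 8, 16]
10: 0xa1 (blk 20, set 0) → L1-HIT  vc=[9, 8, 16]
11: 0xcd (blk 25, set 1) → L1-HIT  vc=[9, 8, 16]
12: 0x2b (blk 5, set 1) → MISS  vc=[9, 8, 16, 25]
13: 0x2a (blk 5, set 1) → L1-HIT  vc=[9, 8, 16, 25]
14: 0x40 (blk 8, set 0) → VC-HIT  vc=[9, 20, 16, 25]
15: 0x41 (blk 8, set 0) → L1-HIT  vc=[9, 20, 16, 25]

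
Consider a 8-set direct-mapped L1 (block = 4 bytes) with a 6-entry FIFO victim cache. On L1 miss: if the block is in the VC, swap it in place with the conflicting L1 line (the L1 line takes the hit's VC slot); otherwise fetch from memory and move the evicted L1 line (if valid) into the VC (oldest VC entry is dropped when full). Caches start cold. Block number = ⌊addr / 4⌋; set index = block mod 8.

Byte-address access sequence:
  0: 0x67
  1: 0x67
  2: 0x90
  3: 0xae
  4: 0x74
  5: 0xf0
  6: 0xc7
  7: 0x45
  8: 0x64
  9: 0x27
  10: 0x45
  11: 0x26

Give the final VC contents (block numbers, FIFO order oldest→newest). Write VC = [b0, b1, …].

VC = [36, 17, 49, 25]

#0 0x67→b25/s1 MISS; vc=[]
#1 0x67→b25/s1 L1-HIT; vc=[]
#2 0x90→b36/s4 MISS; vc=[]
#3 0xae→b43/s3 MISS; vc=[]
#4 0x74→b29/s5 MISS; vc=[]
#5 0xf0→b60/s4 MISS; vc=[36]
#6 0xc7→b49/s1 MISS; vc=[36,25]
#7 0x45→b17/s1 MISS; vc=[36,25,49]
#8 0x64→b25/s1 VC-HIT; vc=[36,17,49]
#9 0x27→b9/s1 MISS; vc=[36,17,49,25]
#10 0x45→b17/s1 VC-HIT; vc=[36,9,49,25]
#11 0x26→b9/s1 VC-HIT; vc=[36,17,49,25]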